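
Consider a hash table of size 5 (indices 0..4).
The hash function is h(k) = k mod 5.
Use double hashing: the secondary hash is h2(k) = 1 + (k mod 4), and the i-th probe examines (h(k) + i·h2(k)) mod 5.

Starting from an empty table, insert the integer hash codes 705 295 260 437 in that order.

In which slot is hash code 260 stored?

1

705 hashes to 0; slot 0 is free -> place at 0.
295 hashes to 0, h2=4; 0 taken -> place at 4.
260 hashes to 0, h2=1; 0 taken -> place at 1.
437 hashes to 2; slot 2 is free -> place at 2.
Table: [705, 260, 437, -, 295]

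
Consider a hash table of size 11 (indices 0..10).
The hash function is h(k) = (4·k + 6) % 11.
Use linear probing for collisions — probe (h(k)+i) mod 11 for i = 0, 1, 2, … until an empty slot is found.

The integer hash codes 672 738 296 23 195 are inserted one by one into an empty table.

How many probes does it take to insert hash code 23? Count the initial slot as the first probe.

672: h=10 → slot 10
738: h=10, probe 10,0 → slot 0
296: h=2 → slot 2
23: h=10, probe 10,0,1 → slot 1
195: h=5 → slot 5
Table: [738, 23, 296, -, -, 195, -, -, -, -, 672]

3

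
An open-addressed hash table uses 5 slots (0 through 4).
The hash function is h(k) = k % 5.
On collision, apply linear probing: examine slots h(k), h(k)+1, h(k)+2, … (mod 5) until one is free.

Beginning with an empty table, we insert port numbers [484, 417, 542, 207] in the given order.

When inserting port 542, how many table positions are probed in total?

2

484: h=4 -> slot 4
417: h=2 -> slot 2
542: h=2, probe 2,3 -> slot 3
207: h=2, probe 2,3,4,0 -> slot 0
Table: [207, -, 417, 542, 484]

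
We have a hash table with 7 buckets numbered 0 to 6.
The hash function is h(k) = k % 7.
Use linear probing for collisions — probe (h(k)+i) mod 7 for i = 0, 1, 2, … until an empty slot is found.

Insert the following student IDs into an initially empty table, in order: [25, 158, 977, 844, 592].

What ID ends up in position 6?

977

25: h=4 => slot 4
158: h=4, probe 4,5 => slot 5
977: h=4, probe 4,5,6 => slot 6
844: h=4, probe 4,5,6,0 => slot 0
592: h=4, probe 4,5,6,0,1 => slot 1
Table: [844, 592, ., ., 25, 158, 977]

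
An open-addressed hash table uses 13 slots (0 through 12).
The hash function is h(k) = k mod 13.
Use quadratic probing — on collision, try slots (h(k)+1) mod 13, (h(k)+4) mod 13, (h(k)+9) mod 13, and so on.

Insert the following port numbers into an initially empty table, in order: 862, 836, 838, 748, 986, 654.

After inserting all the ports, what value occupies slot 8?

654

862 hashes to 4; slot 4 is free → place at 4.
836 hashes to 4; 4 taken → place at 5.
838 hashes to 6; slot 6 is free → place at 6.
748 hashes to 7; slot 7 is free → place at 7.
986 hashes to 11; slot 11 is free → place at 11.
654 hashes to 4; 4,5 taken → place at 8.
Table: [∅, ∅, ∅, ∅, 862, 836, 838, 748, 654, ∅, ∅, 986, ∅]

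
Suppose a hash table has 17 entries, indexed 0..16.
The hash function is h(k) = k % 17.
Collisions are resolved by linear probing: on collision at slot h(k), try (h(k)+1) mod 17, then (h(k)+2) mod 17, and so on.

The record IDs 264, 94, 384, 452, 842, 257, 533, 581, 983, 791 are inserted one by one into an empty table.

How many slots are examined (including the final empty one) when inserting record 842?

5

264 hashes to 9; slot 9 is free -> place at 9.
94 hashes to 9; 9 taken -> place at 10.
384 hashes to 10; 10 taken -> place at 11.
452 hashes to 10; 10,11 taken -> place at 12.
842 hashes to 9; 9,10,11,12 taken -> place at 13.
257 hashes to 2; slot 2 is free -> place at 2.
533 hashes to 6; slot 6 is free -> place at 6.
581 hashes to 3; slot 3 is free -> place at 3.
983 hashes to 14; slot 14 is free -> place at 14.
791 hashes to 9; 9,10,11,12,13,14 taken -> place at 15.
Table: [—, —, 257, 581, —, —, 533, —, —, 264, 94, 384, 452, 842, 983, 791, —]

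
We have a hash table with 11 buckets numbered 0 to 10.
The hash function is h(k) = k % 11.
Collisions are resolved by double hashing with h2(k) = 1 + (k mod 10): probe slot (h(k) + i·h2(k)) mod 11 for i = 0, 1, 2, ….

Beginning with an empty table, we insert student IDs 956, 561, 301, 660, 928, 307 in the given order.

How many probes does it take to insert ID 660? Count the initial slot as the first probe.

956: h=10 → slot 10
561: h=0 → slot 0
301: h=4 → slot 4
660: h=0, h2=1, probe 0,1 → slot 1
928: h=4, h2=9, probe 4,2 → slot 2
307: h=10, h2=8, probe 10,7 → slot 7
Table: [561, 660, 928, ., 301, ., ., 307, ., ., 956]

2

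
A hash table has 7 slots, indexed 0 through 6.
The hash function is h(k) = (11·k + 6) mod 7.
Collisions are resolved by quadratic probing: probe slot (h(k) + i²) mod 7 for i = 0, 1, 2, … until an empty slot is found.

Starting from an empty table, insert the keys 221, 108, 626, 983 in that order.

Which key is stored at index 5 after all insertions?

Insert 221: h=1, slot 1 empty -> index 1.
Insert 108: h=4, slot 4 empty -> index 4.
Insert 626: h=4, slot 4 occupied -> index 5.
Insert 983: h=4, slots 4,5,1 occupied -> index 6.
Table: [., 221, ., ., 108, 626, 983]

626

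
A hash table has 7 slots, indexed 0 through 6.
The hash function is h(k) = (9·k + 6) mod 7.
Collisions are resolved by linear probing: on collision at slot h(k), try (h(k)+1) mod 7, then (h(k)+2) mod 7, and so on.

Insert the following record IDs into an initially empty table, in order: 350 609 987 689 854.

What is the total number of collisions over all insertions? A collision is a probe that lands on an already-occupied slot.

6

Insert 350: h=6, slot 6 empty -> index 6.
Insert 609: h=6, slot 6 occupied -> index 0.
Insert 987: h=6, slots 6,0 occupied -> index 1.
Insert 689: h=5, slot 5 empty -> index 5.
Insert 854: h=6, slots 6,0,1 occupied -> index 2.
Table: [609, 987, 854, ∅, ∅, 689, 350]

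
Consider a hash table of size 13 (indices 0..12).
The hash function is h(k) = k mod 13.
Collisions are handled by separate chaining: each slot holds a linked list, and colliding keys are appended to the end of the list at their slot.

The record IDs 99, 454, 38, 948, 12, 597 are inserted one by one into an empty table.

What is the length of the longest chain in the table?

5

Insert 99: h=8, bucket 8 empty → new chain.
Insert 454: h=12, bucket 12 empty → new chain.
Insert 38: h=12, bucket 12 nonempty → append to chain.
Insert 948: h=12, bucket 12 nonempty → append to chain.
Insert 12: h=12, bucket 12 nonempty → append to chain.
Insert 597: h=12, bucket 12 nonempty → append to chain.
Final buckets:
0: .
1: .
2: .
3: .
4: .
5: .
6: .
7: .
8: 99
9: .
10: .
11: .
12: 454 -> 38 -> 948 -> 12 -> 597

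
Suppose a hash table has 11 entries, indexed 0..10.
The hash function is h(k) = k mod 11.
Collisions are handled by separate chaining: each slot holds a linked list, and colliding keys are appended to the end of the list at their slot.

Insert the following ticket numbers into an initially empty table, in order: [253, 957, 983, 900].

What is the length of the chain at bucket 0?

2

Insert 253: h=0, bucket 0 empty → new chain.
Insert 957: h=0, bucket 0 nonempty → append to chain.
Insert 983: h=4, bucket 4 empty → new chain.
Insert 900: h=9, bucket 9 empty → new chain.
Final buckets:
0: 253 -> 957
1: ∅
2: ∅
3: ∅
4: 983
5: ∅
6: ∅
7: ∅
8: ∅
9: 900
10: ∅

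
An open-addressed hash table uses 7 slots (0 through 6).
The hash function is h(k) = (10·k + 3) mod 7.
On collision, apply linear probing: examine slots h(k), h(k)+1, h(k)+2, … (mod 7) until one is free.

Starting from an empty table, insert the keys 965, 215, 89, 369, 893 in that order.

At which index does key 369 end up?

6

965: h=0 -> slot 0
215: h=4 -> slot 4
89: h=4, probe 4,5 -> slot 5
369: h=4, probe 4,5,6 -> slot 6
893: h=1 -> slot 1
Table: [965, 893, —, —, 215, 89, 369]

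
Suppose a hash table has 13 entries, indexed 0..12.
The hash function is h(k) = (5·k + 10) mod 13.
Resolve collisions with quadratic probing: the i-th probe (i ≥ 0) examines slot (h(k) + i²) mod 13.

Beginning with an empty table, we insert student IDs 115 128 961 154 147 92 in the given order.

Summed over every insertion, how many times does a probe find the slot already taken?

5

Insert 115: h=0, slot 0 empty -> index 0.
Insert 128: h=0, slot 0 occupied -> index 1.
Insert 961: h=5, slot 5 empty -> index 5.
Insert 154: h=0, slots 0,1 occupied -> index 4.
Insert 147: h=4, slots 4,5 occupied -> index 8.
Insert 92: h=2, slot 2 empty -> index 2.
Table: [115, 128, 92, —, 154, 961, —, —, 147, —, —, —, —]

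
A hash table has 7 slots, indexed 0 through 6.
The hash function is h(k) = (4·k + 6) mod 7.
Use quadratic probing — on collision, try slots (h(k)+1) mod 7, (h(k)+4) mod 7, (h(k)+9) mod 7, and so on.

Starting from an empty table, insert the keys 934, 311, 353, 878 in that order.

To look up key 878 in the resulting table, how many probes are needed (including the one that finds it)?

934: h=4 → slot 4
311: h=4, probe 4,5 → slot 5
353: h=4, probe 4,5,1 → slot 1
878: h=4, probe 4,5,1,6 → slot 6
Table: [., 353, ., ., 934, 311, 878]
Lookup 878: h=4, probe 4,5,1,6 → found at 6.

4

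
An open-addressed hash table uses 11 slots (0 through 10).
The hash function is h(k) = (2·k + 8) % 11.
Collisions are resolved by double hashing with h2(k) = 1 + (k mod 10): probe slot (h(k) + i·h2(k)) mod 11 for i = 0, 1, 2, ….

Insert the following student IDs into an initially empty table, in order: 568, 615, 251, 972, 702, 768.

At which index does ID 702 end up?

7

568 hashes to 0; slot 0 is free -> place at 0.
615 hashes to 6; slot 6 is free -> place at 6.
251 hashes to 4; slot 4 is free -> place at 4.
972 hashes to 5; slot 5 is free -> place at 5.
702 hashes to 4, h2=3; 4 taken -> place at 7.
768 hashes to 4, h2=9; 4 taken -> place at 2.
Table: [568, —, 768, —, 251, 972, 615, 702, —, —, —]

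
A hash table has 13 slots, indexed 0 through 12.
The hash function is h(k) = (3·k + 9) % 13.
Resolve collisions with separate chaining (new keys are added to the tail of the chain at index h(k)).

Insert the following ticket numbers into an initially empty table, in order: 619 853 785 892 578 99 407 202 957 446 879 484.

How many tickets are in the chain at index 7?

6

Insert 619: h=7, bucket 7 empty -> new chain.
Insert 853: h=7, bucket 7 nonempty -> append to chain.
Insert 785: h=11, bucket 11 empty -> new chain.
Insert 892: h=7, bucket 7 nonempty -> append to chain.
Insert 578: h=1, bucket 1 empty -> new chain.
Insert 99: h=7, bucket 7 nonempty -> append to chain.
Insert 407: h=8, bucket 8 empty -> new chain.
Insert 202: h=4, bucket 4 empty -> new chain.
Insert 957: h=7, bucket 7 nonempty -> append to chain.
Insert 446: h=8, bucket 8 nonempty -> append to chain.
Insert 879: h=7, bucket 7 nonempty -> append to chain.
Insert 484: h=5, bucket 5 empty -> new chain.
Final buckets:
0: -
1: 578
2: -
3: -
4: 202
5: 484
6: -
7: 619 -> 853 -> 892 -> 99 -> 957 -> 879
8: 407 -> 446
9: -
10: -
11: 785
12: -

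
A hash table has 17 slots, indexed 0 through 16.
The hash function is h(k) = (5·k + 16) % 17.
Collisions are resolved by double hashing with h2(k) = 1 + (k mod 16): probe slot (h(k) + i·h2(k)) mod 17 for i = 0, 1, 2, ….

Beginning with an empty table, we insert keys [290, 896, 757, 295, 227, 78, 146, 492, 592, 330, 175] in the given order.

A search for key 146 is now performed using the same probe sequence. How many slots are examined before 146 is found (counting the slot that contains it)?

290: h=4 → slot 4
896: h=8 → slot 8
757: h=10 → slot 10
295: h=12 → slot 12
227: h=12, h2=4, probe 12,16 → slot 16
78: h=15 → slot 15
146: h=15, h2=3, probe 15,1 → slot 1
492: h=11 → slot 11
592: h=1, h2=1, probe 1,2 → slot 2
330: h=0 → slot 0
175: h=7 → slot 7
Table: [330, 146, 592, ∅, 290, ∅, ∅, 175, 896, ∅, 757, 492, 295, ∅, ∅, 78, 227]
Lookup 146: h=15, h2=3, probe 15,1 → found at 1.

2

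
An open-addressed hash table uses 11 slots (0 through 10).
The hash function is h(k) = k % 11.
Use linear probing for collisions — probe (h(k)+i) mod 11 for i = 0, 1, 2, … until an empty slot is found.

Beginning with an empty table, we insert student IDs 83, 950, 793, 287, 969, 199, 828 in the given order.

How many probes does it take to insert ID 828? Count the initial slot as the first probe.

Insert 83: h=6, slot 6 empty -> index 6.
Insert 950: h=4, slot 4 empty -> index 4.
Insert 793: h=1, slot 1 empty -> index 1.
Insert 287: h=1, slot 1 occupied -> index 2.
Insert 969: h=1, slots 1,2 occupied -> index 3.
Insert 199: h=1, slots 1,2,3,4 occupied -> index 5.
Insert 828: h=3, slots 3,4,5,6 occupied -> index 7.
Table: [_, 793, 287, 969, 950, 199, 83, 828, _, _, _]

5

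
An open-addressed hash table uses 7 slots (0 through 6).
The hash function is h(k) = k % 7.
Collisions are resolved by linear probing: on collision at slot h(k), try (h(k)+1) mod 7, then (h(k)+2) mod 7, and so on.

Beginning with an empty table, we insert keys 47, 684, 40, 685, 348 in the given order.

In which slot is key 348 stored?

2

Insert 47: h=5, slot 5 empty => index 5.
Insert 684: h=5, slot 5 occupied => index 6.
Insert 40: h=5, slots 5,6 occupied => index 0.
Insert 685: h=6, slots 6,0 occupied => index 1.
Insert 348: h=5, slots 5,6,0,1 occupied => index 2.
Table: [40, 685, 348, —, —, 47, 684]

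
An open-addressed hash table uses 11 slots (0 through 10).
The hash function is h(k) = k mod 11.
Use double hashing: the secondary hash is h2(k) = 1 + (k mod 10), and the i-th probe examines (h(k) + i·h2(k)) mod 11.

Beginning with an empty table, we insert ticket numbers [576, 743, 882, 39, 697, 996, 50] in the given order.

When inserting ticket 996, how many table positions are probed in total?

576 hashes to 4; slot 4 is free => place at 4.
743 hashes to 6; slot 6 is free => place at 6.
882 hashes to 2; slot 2 is free => place at 2.
39 hashes to 6, h2=10; 6 taken => place at 5.
697 hashes to 4, h2=8; 4 taken => place at 1.
996 hashes to 6, h2=7; 6,2 taken => place at 9.
50 hashes to 6, h2=1; 6 taken => place at 7.
Table: [∅, 697, 882, ∅, 576, 39, 743, 50, ∅, 996, ∅]

3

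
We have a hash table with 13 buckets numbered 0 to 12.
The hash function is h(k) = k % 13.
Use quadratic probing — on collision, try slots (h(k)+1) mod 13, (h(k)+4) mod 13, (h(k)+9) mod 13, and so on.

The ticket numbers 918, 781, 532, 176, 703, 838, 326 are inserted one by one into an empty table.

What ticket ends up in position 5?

326

Insert 918: h=8, slot 8 empty → index 8.
Insert 781: h=1, slot 1 empty → index 1.
Insert 532: h=12, slot 12 empty → index 12.
Insert 176: h=7, slot 7 empty → index 7.
Insert 703: h=1, slot 1 occupied → index 2.
Insert 838: h=6, slot 6 empty → index 6.
Insert 326: h=1, slots 1,2 occupied → index 5.
Table: [-, 781, 703, -, -, 326, 838, 176, 918, -, -, -, 532]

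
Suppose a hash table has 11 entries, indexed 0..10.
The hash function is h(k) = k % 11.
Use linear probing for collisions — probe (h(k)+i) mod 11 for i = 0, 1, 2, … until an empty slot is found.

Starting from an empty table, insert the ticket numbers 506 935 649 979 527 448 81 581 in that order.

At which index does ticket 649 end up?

506: h=0 → slot 0
935: h=0, probe 0,1 → slot 1
649: h=0, probe 0,1,2 → slot 2
979: h=0, probe 0,1,2,3 → slot 3
527: h=10 → slot 10
448: h=8 → slot 8
81: h=4 → slot 4
581: h=9 → slot 9
Table: [506, 935, 649, 979, 81, ., ., ., 448, 581, 527]

2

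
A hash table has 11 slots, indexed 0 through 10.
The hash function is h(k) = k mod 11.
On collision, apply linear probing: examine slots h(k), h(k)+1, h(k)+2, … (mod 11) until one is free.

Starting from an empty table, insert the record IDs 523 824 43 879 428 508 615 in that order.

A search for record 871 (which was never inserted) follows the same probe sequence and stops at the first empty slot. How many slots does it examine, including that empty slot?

4

523 hashes to 6; slot 6 is free => place at 6.
824 hashes to 10; slot 10 is free => place at 10.
43 hashes to 10; 10 taken => place at 0.
879 hashes to 10; 10,0 taken => place at 1.
428 hashes to 10; 10,0,1 taken => place at 2.
508 hashes to 2; 2 taken => place at 3.
615 hashes to 10; 10,0,1,2,3 taken => place at 4.
Table: [43, 879, 428, 508, 615, —, 523, —, —, —, 824]
Lookup 871: h=2, probe 2,3,4,5 → slot 5 empty, not found.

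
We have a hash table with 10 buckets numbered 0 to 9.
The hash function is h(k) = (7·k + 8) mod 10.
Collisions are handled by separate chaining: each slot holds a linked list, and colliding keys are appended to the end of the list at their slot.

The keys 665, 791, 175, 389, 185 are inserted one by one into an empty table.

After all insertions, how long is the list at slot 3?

665 -> bucket 3
791 -> bucket 5
175 -> bucket 3 (collision)
389 -> bucket 1
185 -> bucket 3 (collision)
Final buckets:
0: .
1: 389
2: .
3: 665 -> 175 -> 185
4: .
5: 791
6: .
7: .
8: .
9: .

3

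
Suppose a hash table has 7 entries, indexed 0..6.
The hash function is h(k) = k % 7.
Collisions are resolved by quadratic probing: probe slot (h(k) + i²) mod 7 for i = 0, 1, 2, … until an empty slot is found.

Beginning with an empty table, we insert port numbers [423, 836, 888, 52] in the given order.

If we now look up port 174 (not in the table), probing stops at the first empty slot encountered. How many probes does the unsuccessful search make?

4

423 hashes to 3; slot 3 is free -> place at 3.
836 hashes to 3; 3 taken -> place at 4.
888 hashes to 6; slot 6 is free -> place at 6.
52 hashes to 3; 3,4 taken -> place at 0.
Table: [52, ., ., 423, 836, ., 888]
Lookup 174: h=6, probe 6,0,3,1 → slot 1 empty, not found.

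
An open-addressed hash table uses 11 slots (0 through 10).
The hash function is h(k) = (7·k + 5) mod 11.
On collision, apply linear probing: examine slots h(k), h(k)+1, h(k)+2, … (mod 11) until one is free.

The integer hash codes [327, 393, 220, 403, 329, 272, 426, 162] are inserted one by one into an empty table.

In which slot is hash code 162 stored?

327 hashes to 6; slot 6 is free → place at 6.
393 hashes to 6; 6 taken → place at 7.
220 hashes to 5; slot 5 is free → place at 5.
403 hashes to 10; slot 10 is free → place at 10.
329 hashes to 9; slot 9 is free → place at 9.
272 hashes to 6; 6,7 taken → place at 8.
426 hashes to 6; 6,7,8,9,10 taken → place at 0.
162 hashes to 6; 6,7,8,9,10,0 taken → place at 1.
Table: [426, 162, -, -, -, 220, 327, 393, 272, 329, 403]

1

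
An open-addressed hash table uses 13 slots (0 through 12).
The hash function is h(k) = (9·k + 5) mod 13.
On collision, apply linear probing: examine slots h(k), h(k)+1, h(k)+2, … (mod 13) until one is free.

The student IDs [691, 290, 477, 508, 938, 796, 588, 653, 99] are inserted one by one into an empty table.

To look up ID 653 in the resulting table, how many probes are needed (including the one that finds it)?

4

691 hashes to 10; slot 10 is free => place at 10.
290 hashes to 2; slot 2 is free => place at 2.
477 hashes to 8; slot 8 is free => place at 8.
508 hashes to 1; slot 1 is free => place at 1.
938 hashes to 10; 10 taken => place at 11.
796 hashes to 6; slot 6 is free => place at 6.
588 hashes to 6; 6 taken => place at 7.
653 hashes to 6; 6,7,8 taken => place at 9.
99 hashes to 12; slot 12 is free => place at 12.
Table: [-, 508, 290, -, -, -, 796, 588, 477, 653, 691, 938, 99]
Lookup 653: h=6, probe 6,7,8,9 → found at 9.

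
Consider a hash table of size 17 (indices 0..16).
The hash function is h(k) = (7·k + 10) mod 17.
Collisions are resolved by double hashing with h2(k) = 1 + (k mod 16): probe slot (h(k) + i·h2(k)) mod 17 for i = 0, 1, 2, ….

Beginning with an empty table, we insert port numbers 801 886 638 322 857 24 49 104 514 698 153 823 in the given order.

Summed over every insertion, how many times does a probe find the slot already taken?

7

801: h=7 → slot 7
886: h=7, h2=7, probe 7,14 → slot 14
638: h=5 → slot 5
322: h=3 → slot 3
857: h=8 → slot 8
24: h=8, h2=9, probe 8,0 → slot 0
49: h=13 → slot 13
104: h=7, h2=9, probe 7,16 → slot 16
514: h=4 → slot 4
698: h=0, h2=11, probe 0,11 → slot 11
153: h=10 → slot 10
823: h=8, h2=8, probe 8,16,7,15 → slot 15
Table: [24, _, _, 322, 514, 638, _, 801, 857, _, 153, 698, _, 49, 886, 823, 104]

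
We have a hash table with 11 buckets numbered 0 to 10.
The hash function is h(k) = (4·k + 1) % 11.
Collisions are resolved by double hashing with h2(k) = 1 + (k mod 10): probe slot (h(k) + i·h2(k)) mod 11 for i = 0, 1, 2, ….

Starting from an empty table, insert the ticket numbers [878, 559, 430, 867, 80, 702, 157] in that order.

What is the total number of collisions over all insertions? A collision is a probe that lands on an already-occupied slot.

878 hashes to 4; slot 4 is free => place at 4.
559 hashes to 4, h2=10; 4 taken => place at 3.
430 hashes to 5; slot 5 is free => place at 5.
867 hashes to 4, h2=8; 4 taken => place at 1.
80 hashes to 2; slot 2 is free => place at 2.
702 hashes to 4, h2=3; 4 taken => place at 7.
157 hashes to 2, h2=8; 2 taken => place at 10.
Table: [—, 867, 80, 559, 878, 430, —, 702, —, —, 157]

4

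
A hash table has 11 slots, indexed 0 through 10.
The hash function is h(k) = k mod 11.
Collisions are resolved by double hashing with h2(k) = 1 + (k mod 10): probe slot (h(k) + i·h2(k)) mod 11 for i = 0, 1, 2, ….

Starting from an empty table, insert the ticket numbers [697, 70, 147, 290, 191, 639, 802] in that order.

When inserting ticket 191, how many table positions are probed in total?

Insert 697: h=4, slot 4 empty => index 4.
Insert 70: h=4, h2=1, slot 4 occupied => index 5.
Insert 147: h=4, h2=8, slot 4 occupied => index 1.
Insert 290: h=4, h2=1, slots 4,5 occupied => index 6.
Insert 191: h=4, h2=2, slots 4,6 occupied => index 8.
Insert 639: h=1, h2=10, slot 1 occupied => index 0.
Insert 802: h=10, slot 10 empty => index 10.
Table: [639, 147, ., ., 697, 70, 290, ., 191, ., 802]

3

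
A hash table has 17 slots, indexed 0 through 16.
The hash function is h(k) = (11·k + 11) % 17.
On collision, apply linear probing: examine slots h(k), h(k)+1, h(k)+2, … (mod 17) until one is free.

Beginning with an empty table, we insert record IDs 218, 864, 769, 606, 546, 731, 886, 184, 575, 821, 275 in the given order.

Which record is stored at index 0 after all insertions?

886

Insert 218: h=12, slot 12 empty => index 12.
Insert 864: h=12, slot 12 occupied => index 13.
Insert 769: h=4, slot 4 empty => index 4.
Insert 606: h=13, slot 13 occupied => index 14.
Insert 546: h=16, slot 16 empty => index 16.
Insert 731: h=11, slot 11 empty => index 11.
Insert 886: h=16, slot 16 occupied => index 0.
Insert 184: h=12, slots 12,13,14 occupied => index 15.
Insert 575: h=12, slots 12,13,14,15,16,0 occupied => index 1.
Insert 821: h=15, slots 15,16,0,1 occupied => index 2.
Insert 275: h=10, slot 10 empty => index 10.
Table: [886, 575, 821, _, 769, _, _, _, _, _, 275, 731, 218, 864, 606, 184, 546]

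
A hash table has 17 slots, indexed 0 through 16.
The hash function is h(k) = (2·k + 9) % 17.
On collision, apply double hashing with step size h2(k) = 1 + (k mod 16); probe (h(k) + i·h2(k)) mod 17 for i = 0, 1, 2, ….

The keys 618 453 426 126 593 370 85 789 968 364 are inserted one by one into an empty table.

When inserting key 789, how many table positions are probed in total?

618: h=4 → slot 4
453: h=14 → slot 14
426: h=11 → slot 11
126: h=6 → slot 6
593: h=5 → slot 5
370: h=1 → slot 1
85: h=9 → slot 9
789: h=6, h2=6, probe 6,12 → slot 12
968: h=7 → slot 7
364: h=6, h2=13, probe 6,2 → slot 2
Table: [., 370, 364, ., 618, 593, 126, 968, ., 85, ., 426, 789, ., 453, ., .]

2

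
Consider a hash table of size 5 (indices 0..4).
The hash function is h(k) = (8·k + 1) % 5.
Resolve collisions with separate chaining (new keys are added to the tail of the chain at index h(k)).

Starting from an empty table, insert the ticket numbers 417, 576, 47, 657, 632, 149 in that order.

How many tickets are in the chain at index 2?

4

Insert 417: h=2, bucket 2 empty -> new chain.
Insert 576: h=4, bucket 4 empty -> new chain.
Insert 47: h=2, bucket 2 nonempty -> append to chain.
Insert 657: h=2, bucket 2 nonempty -> append to chain.
Insert 632: h=2, bucket 2 nonempty -> append to chain.
Insert 149: h=3, bucket 3 empty -> new chain.
Final buckets:
0: -
1: -
2: 417 -> 47 -> 657 -> 632
3: 149
4: 576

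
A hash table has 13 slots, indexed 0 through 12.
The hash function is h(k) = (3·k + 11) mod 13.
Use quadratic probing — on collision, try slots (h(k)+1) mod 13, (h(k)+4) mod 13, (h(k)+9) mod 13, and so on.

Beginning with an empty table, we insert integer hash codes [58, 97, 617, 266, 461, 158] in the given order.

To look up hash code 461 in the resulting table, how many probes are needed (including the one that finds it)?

5

Insert 58: h=3, slot 3 empty => index 3.
Insert 97: h=3, slot 3 occupied => index 4.
Insert 617: h=3, slots 3,4 occupied => index 7.
Insert 266: h=3, slots 3,4,7 occupied => index 12.
Insert 461: h=3, slots 3,4,7,12 occupied => index 6.
Insert 158: h=4, slot 4 occupied => index 5.
Table: [_, _, _, 58, 97, 158, 461, 617, _, _, _, _, 266]
Lookup 461: h=3, probe 3,4,7,12,6 → found at 6.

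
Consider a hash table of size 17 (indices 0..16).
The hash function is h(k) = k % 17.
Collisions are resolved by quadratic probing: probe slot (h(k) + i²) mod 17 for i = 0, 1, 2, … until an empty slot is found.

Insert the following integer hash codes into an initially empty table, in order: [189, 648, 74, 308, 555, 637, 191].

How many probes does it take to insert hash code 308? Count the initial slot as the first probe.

189: h=2 -> slot 2
648: h=2, probe 2,3 -> slot 3
74: h=6 -> slot 6
308: h=2, probe 2,3,6,11 -> slot 11
555: h=11, probe 11,12 -> slot 12
637: h=8 -> slot 8
191: h=4 -> slot 4
Table: [-, -, 189, 648, 191, -, 74, -, 637, -, -, 308, 555, -, -, -, -]

4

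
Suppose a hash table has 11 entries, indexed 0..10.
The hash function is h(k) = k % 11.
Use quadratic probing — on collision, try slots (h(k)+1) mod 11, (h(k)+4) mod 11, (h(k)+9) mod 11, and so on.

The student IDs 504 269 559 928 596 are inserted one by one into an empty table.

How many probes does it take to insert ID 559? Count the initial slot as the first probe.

504: h=9 → slot 9
269: h=5 → slot 5
559: h=9, probe 9,10 → slot 10
928: h=4 → slot 4
596: h=2 → slot 2
Table: [∅, ∅, 596, ∅, 928, 269, ∅, ∅, ∅, 504, 559]

2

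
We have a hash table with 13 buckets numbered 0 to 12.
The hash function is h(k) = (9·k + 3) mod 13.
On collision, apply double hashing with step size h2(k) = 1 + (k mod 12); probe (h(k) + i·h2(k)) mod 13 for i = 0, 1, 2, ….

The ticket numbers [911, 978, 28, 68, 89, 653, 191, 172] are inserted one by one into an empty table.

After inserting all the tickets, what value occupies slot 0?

68

911 hashes to 12; slot 12 is free -> place at 12.
978 hashes to 4; slot 4 is free -> place at 4.
28 hashes to 8; slot 8 is free -> place at 8.
68 hashes to 4, h2=9; 4 taken -> place at 0.
89 hashes to 11; slot 11 is free -> place at 11.
653 hashes to 4, h2=6; 4 taken -> place at 10.
191 hashes to 6; slot 6 is free -> place at 6.
172 hashes to 4, h2=5; 4 taken -> place at 9.
Table: [68, ., ., ., 978, ., 191, ., 28, 172, 653, 89, 911]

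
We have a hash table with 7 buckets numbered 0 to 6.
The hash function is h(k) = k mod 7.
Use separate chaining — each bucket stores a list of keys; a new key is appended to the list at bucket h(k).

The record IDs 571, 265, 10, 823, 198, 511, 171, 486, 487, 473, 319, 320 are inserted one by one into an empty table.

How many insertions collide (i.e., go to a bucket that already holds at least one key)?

571 -> bucket 4
265 -> bucket 6
10 -> bucket 3
823 -> bucket 4 (collision)
198 -> bucket 2
511 -> bucket 0
171 -> bucket 3 (collision)
486 -> bucket 3 (collision)
487 -> bucket 4 (collision)
473 -> bucket 4 (collision)
319 -> bucket 4 (collision)
320 -> bucket 5
Final buckets:
0: 511
1: —
2: 198
3: 10 -> 171 -> 486
4: 571 -> 823 -> 487 -> 473 -> 319
5: 320
6: 265

6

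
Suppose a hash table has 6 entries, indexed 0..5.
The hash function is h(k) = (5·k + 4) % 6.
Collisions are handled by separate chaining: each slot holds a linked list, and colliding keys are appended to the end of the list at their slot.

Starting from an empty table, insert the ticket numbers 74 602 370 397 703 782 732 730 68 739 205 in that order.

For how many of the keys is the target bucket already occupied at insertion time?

7

Insert 74: h=2, bucket 2 empty → new chain.
Insert 602: h=2, bucket 2 nonempty → append to chain.
Insert 370: h=0, bucket 0 empty → new chain.
Insert 397: h=3, bucket 3 empty → new chain.
Insert 703: h=3, bucket 3 nonempty → append to chain.
Insert 782: h=2, bucket 2 nonempty → append to chain.
Insert 732: h=4, bucket 4 empty → new chain.
Insert 730: h=0, bucket 0 nonempty → append to chain.
Insert 68: h=2, bucket 2 nonempty → append to chain.
Insert 739: h=3, bucket 3 nonempty → append to chain.
Insert 205: h=3, bucket 3 nonempty → append to chain.
Final buckets:
0: 370 -> 730
1: ∅
2: 74 -> 602 -> 782 -> 68
3: 397 -> 703 -> 739 -> 205
4: 732
5: ∅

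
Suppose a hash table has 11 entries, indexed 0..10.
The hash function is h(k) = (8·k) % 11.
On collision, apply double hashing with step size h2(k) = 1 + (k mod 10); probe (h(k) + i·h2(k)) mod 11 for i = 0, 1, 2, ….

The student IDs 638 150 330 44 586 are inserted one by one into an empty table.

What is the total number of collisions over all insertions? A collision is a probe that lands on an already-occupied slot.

4

Insert 638: h=0, slot 0 empty -> index 0.
Insert 150: h=1, slot 1 empty -> index 1.
Insert 330: h=0, h2=1, slots 0,1 occupied -> index 2.
Insert 44: h=0, h2=5, slot 0 occupied -> index 5.
Insert 586: h=2, h2=7, slot 2 occupied -> index 9.
Table: [638, 150, 330, —, —, 44, —, —, —, 586, —]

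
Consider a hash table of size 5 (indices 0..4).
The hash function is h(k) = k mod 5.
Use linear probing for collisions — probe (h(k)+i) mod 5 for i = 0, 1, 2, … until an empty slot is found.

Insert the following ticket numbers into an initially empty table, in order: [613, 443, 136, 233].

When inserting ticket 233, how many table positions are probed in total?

Insert 613: h=3, slot 3 empty → index 3.
Insert 443: h=3, slot 3 occupied → index 4.
Insert 136: h=1, slot 1 empty → index 1.
Insert 233: h=3, slots 3,4 occupied → index 0.
Table: [233, 136, ∅, 613, 443]

3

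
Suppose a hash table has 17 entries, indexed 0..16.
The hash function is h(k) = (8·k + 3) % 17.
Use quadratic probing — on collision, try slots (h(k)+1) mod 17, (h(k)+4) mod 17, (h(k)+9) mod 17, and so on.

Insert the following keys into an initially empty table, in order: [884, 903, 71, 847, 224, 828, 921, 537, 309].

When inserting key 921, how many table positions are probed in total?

Insert 884: h=3, slot 3 empty → index 3.
Insert 903: h=2, slot 2 empty → index 2.
Insert 71: h=10, slot 10 empty → index 10.
Insert 847: h=13, slot 13 empty → index 13.
Insert 224: h=10, slot 10 occupied → index 11.
Insert 828: h=14, slot 14 empty → index 14.
Insert 921: h=10, slots 10,11,14,2 occupied → index 9.
Insert 537: h=15, slot 15 empty → index 15.
Insert 309: h=10, slots 10,11,14,2,9 occupied → index 1.
Table: [∅, 309, 903, 884, ∅, ∅, ∅, ∅, ∅, 921, 71, 224, ∅, 847, 828, 537, ∅]

5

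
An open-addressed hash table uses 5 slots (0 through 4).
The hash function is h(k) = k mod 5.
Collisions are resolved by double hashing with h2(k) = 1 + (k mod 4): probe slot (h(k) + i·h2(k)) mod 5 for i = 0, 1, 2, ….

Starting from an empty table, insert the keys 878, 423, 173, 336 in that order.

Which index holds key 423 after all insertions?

2

878 hashes to 3; slot 3 is free => place at 3.
423 hashes to 3, h2=4; 3 taken => place at 2.
173 hashes to 3, h2=2; 3 taken => place at 0.
336 hashes to 1; slot 1 is free => place at 1.
Table: [173, 336, 423, 878, ∅]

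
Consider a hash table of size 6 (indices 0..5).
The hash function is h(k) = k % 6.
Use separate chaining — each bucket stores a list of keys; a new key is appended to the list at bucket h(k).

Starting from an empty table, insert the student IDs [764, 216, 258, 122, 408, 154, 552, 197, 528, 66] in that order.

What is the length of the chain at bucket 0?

6

Insert 764: h=2, bucket 2 empty -> new chain.
Insert 216: h=0, bucket 0 empty -> new chain.
Insert 258: h=0, bucket 0 nonempty -> append to chain.
Insert 122: h=2, bucket 2 nonempty -> append to chain.
Insert 408: h=0, bucket 0 nonempty -> append to chain.
Insert 154: h=4, bucket 4 empty -> new chain.
Insert 552: h=0, bucket 0 nonempty -> append to chain.
Insert 197: h=5, bucket 5 empty -> new chain.
Insert 528: h=0, bucket 0 nonempty -> append to chain.
Insert 66: h=0, bucket 0 nonempty -> append to chain.
Final buckets:
0: 216 -> 258 -> 408 -> 552 -> 528 -> 66
1: -
2: 764 -> 122
3: -
4: 154
5: 197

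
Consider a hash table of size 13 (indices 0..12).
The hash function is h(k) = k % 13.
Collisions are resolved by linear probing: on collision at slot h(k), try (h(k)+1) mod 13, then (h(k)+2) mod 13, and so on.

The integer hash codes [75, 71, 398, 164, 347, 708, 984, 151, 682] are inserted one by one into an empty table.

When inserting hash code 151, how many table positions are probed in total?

6

75 hashes to 10; slot 10 is free => place at 10.
71 hashes to 6; slot 6 is free => place at 6.
398 hashes to 8; slot 8 is free => place at 8.
164 hashes to 8; 8 taken => place at 9.
347 hashes to 9; 9,10 taken => place at 11.
708 hashes to 6; 6 taken => place at 7.
984 hashes to 9; 9,10,11 taken => place at 12.
151 hashes to 8; 8,9,10,11,12 taken => place at 0.
682 hashes to 6; 6,7,8,9,10,11,12,0 taken => place at 1.
Table: [151, 682, —, —, —, —, 71, 708, 398, 164, 75, 347, 984]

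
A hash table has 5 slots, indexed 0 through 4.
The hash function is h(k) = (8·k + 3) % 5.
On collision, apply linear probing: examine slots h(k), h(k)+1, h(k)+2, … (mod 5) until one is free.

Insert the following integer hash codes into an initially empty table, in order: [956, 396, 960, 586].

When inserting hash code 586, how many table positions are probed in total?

Insert 956: h=1, slot 1 empty → index 1.
Insert 396: h=1, slot 1 occupied → index 2.
Insert 960: h=3, slot 3 empty → index 3.
Insert 586: h=1, slots 1,2,3 occupied → index 4.
Table: [∅, 956, 396, 960, 586]

4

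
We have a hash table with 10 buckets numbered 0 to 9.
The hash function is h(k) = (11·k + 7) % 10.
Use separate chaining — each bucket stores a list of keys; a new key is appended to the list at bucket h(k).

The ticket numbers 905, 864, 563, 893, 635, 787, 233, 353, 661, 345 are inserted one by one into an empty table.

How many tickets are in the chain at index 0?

Insert 905: h=2, bucket 2 empty -> new chain.
Insert 864: h=1, bucket 1 empty -> new chain.
Insert 563: h=0, bucket 0 empty -> new chain.
Insert 893: h=0, bucket 0 nonempty -> append to chain.
Insert 635: h=2, bucket 2 nonempty -> append to chain.
Insert 787: h=4, bucket 4 empty -> new chain.
Insert 233: h=0, bucket 0 nonempty -> append to chain.
Insert 353: h=0, bucket 0 nonempty -> append to chain.
Insert 661: h=8, bucket 8 empty -> new chain.
Insert 345: h=2, bucket 2 nonempty -> append to chain.
Final buckets:
0: 563 -> 893 -> 233 -> 353
1: 864
2: 905 -> 635 -> 345
3: .
4: 787
5: .
6: .
7: .
8: 661
9: .

4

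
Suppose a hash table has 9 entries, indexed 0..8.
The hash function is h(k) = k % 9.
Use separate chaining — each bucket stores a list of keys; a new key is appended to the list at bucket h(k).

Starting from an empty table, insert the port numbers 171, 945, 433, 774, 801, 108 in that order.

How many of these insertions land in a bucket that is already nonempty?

4

Insert 171: h=0, bucket 0 empty -> new chain.
Insert 945: h=0, bucket 0 nonempty -> append to chain.
Insert 433: h=1, bucket 1 empty -> new chain.
Insert 774: h=0, bucket 0 nonempty -> append to chain.
Insert 801: h=0, bucket 0 nonempty -> append to chain.
Insert 108: h=0, bucket 0 nonempty -> append to chain.
Final buckets:
0: 171 -> 945 -> 774 -> 801 -> 108
1: 433
2: —
3: —
4: —
5: —
6: —
7: —
8: —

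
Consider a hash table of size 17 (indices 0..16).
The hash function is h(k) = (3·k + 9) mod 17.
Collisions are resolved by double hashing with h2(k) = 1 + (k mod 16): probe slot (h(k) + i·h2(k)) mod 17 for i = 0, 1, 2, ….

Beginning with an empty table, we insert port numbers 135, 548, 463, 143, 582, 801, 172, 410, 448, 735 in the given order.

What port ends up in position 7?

172

Insert 135: h=6, slot 6 empty → index 6.
Insert 548: h=4, slot 4 empty → index 4.
Insert 463: h=4, h2=16, slot 4 occupied → index 3.
Insert 143: h=13, slot 13 empty → index 13.
Insert 582: h=4, h2=7, slot 4 occupied → index 11.
Insert 801: h=15, slot 15 empty → index 15.
Insert 172: h=15, h2=13, slots 15,11 occupied → index 7.
Insert 410: h=15, h2=11, slot 15 occupied → index 9.
Insert 448: h=10, slot 10 empty → index 10.
Insert 735: h=4, h2=16, slots 4,3 occupied → index 2.
Table: [., ., 735, 463, 548, ., 135, 172, ., 410, 448, 582, ., 143, ., 801, .]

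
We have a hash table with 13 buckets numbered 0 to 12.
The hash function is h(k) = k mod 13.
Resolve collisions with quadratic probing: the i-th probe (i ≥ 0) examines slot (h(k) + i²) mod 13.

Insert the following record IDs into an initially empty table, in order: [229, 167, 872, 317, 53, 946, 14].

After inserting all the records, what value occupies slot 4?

229 hashes to 8; slot 8 is free → place at 8.
167 hashes to 11; slot 11 is free → place at 11.
872 hashes to 1; slot 1 is free → place at 1.
317 hashes to 5; slot 5 is free → place at 5.
53 hashes to 1; 1 taken → place at 2.
946 hashes to 10; slot 10 is free → place at 10.
14 hashes to 1; 1,2,5,10 taken → place at 4.
Table: [—, 872, 53, —, 14, 317, —, —, 229, —, 946, 167, —]

14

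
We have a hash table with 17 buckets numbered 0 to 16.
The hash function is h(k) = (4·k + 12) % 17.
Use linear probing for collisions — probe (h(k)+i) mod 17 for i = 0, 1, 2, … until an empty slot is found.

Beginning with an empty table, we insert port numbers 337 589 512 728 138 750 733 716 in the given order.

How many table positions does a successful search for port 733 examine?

5

337 hashes to 0; slot 0 is free -> place at 0.
589 hashes to 5; slot 5 is free -> place at 5.
512 hashes to 3; slot 3 is free -> place at 3.
728 hashes to 0; 0 taken -> place at 1.
138 hashes to 3; 3 taken -> place at 4.
750 hashes to 3; 3,4,5 taken -> place at 6.
733 hashes to 3; 3,4,5,6 taken -> place at 7.
716 hashes to 3; 3,4,5,6,7 taken -> place at 8.
Table: [337, 728, ., 512, 138, 589, 750, 733, 716, ., ., ., ., ., ., ., .]
Lookup 733: h=3, probe 3,4,5,6,7 → found at 7.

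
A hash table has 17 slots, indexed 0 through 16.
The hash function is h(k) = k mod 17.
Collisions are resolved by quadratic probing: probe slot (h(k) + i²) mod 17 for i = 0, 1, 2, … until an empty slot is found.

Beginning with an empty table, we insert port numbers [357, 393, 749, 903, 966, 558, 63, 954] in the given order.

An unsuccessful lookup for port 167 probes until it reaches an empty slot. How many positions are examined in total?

5

357: h=0 => slot 0
393: h=2 => slot 2
749: h=1 => slot 1
903: h=2, probe 2,3 => slot 3
966: h=14 => slot 14
558: h=14, probe 14,15 => slot 15
63: h=12 => slot 12
954: h=2, probe 2,3,6 => slot 6
Table: [357, 749, 393, 903, -, -, 954, -, -, -, -, -, 63, -, 966, 558, -]
Lookup 167: h=14, probe 14,15,1,6,13 → slot 13 empty, not found.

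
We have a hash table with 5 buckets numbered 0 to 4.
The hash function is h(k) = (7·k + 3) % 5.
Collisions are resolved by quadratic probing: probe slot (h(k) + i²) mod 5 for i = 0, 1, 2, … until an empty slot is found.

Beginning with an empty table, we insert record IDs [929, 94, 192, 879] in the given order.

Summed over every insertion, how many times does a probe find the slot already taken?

929 hashes to 1; slot 1 is free -> place at 1.
94 hashes to 1; 1 taken -> place at 2.
192 hashes to 2; 2 taken -> place at 3.
879 hashes to 1; 1,2 taken -> place at 0.
Table: [879, 929, 94, 192, -]

4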